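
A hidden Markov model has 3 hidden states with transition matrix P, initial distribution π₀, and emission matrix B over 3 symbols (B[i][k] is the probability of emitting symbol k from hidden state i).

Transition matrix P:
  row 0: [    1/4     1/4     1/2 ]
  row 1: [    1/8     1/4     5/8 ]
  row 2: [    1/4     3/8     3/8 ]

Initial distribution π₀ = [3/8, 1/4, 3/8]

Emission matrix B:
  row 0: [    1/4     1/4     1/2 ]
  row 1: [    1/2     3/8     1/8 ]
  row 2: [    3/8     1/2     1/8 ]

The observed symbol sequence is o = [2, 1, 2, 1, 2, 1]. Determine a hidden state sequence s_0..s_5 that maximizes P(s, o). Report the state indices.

t=0: δ = [1.875e-01, 3.125e-02, 4.688e-02]  (obs o_0=2)
t=1: δ = [1.172e-02, 1.758e-02, 4.688e-02]  ψ = [0, 0, 0]  (obs o_1=1)
t=2: δ = [5.859e-03, 2.197e-03, 2.197e-03]  ψ = [2, 2, 2]  (obs o_2=2)
t=3: δ = [3.662e-04, 5.493e-04, 1.465e-03]  ψ = [0, 0, 0]  (obs o_3=1)
t=4: δ = [1.831e-04, 6.866e-05, 6.866e-05]  ψ = [2, 2, 2]  (obs o_4=2)
t=5: δ = [1.144e-05, 1.717e-05, 4.578e-05]  ψ = [0, 0, 0]  (obs o_5=1)
backtrack: best end state = 2; path = [0, 2, 0, 2, 0, 2]

path = [0, 2, 0, 2, 0, 2]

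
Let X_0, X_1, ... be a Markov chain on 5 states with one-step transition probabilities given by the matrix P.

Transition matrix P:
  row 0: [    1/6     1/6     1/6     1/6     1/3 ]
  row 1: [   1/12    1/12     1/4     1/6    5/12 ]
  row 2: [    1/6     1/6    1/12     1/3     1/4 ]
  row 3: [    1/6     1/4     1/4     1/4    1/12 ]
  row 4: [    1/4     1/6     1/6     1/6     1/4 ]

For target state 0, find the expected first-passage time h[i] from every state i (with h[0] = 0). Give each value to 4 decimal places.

h = [0.0000, 6.1638, 5.8101, 5.9145, 5.3085]

First-step conditioning: h[0] = 0; for i ≠ 0, h[i] = 1 + Σ_k P[i][k]·h[k].
  h[1] = 1 + 1/12·h[1] + 1/4·h[2] + 1/6·h[3] + 5/12·h[4]
  h[2] = 1 + 1/6·h[1] + 1/12·h[2] + 1/3·h[3] + 1/4·h[4]
  h[3] = 1 + 1/4·h[1] + 1/4·h[2] + 1/4·h[3] + 1/12·h[4]
  h[4] = 1 + 1/6·h[1] + 1/6·h[2] + 1/6·h[3] + 1/4·h[4]
Solving the 4×4 linear system over states ≠ 0 gives exactly h = [0, 25512/4139, 24048/4139, 24480/4139, 21972/4139] (h[0] = 0 is the target).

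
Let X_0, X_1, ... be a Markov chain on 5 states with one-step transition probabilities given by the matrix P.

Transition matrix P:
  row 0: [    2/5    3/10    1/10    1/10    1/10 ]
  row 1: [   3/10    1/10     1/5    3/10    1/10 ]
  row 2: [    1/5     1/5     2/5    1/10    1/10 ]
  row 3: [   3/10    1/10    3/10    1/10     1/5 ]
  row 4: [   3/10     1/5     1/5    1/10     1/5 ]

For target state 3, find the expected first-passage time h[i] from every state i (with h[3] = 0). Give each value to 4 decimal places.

First-step conditioning: h[3] = 0; for i ≠ 3, h[i] = 1 + Σ_k P[i][k]·h[k].
  h[0] = 1 + 2/5·h[0] + 3/10·h[1] + 1/10·h[2] + 1/10·h[4]
  h[1] = 1 + 3/10·h[0] + 1/10·h[1] + 1/5·h[2] + 1/10·h[4]
  h[2] = 1 + 1/5·h[0] + 1/5·h[1] + 2/5·h[2] + 1/10·h[4]
  h[4] = 1 + 3/10·h[0] + 1/5·h[1] + 1/5·h[2] + 1/5·h[4]
Solving the 4×4 linear system over states ≠ 3 gives exactly h = [7650/1109, 6390/1109, 7830/1109, 0, 7810/1109] (h[3] = 0 is the target).

h = [6.8981, 5.7619, 7.0604, 0.0000, 7.0424]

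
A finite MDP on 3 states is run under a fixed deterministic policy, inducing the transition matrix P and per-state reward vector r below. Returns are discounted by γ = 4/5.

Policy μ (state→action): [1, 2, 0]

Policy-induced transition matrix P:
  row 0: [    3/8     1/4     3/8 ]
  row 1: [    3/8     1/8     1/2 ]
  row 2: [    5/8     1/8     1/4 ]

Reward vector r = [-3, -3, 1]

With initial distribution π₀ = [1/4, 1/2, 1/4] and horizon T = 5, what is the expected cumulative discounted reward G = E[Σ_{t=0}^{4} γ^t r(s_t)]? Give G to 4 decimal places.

G = -5.5992

t=0: π = [0.2500, 0.5000, 0.2500], E[r] = -2.0000, γ^t·E[r] = -2.000000, running G = -2.000000
t=1: π = [0.4375, 0.1563, 0.4063], E[r] = -1.3750, γ^t·E[r] = -1.100000, running G = -3.100000
t=2: π = [0.4766, 0.1797, 0.3438], E[r] = -1.6250, γ^t·E[r] = -1.040000, running G = -4.140000
t=3: π = [0.4609, 0.1846, 0.3545], E[r] = -1.5820, γ^t·E[r] = -0.810000, running G = -4.950000
t=4: π = [0.4636, 0.1826, 0.3538], E[r] = -1.5850, γ^t·E[r] = -0.649200, running G = -5.599200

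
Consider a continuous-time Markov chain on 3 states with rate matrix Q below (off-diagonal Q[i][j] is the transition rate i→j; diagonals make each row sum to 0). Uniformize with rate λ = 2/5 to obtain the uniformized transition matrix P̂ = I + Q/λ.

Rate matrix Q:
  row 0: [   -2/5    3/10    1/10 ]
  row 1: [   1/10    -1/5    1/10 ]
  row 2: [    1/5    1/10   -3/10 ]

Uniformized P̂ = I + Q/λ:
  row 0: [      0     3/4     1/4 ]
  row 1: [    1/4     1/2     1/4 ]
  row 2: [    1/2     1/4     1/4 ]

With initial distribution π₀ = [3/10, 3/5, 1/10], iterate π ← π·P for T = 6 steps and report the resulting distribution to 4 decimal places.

t=0: π = [0.3000, 0.6000, 0.1000]
t=1: π = [0.2000, 0.5500, 0.2500]
t=2: π = [0.2625, 0.4875, 0.2500]
t=3: π = [0.2469, 0.5031, 0.2500]
t=4: π = [0.2508, 0.4992, 0.2500]
t=5: π = [0.2498, 0.5002, 0.2500]
t=6: π = [0.2500, 0.5000, 0.2500]

π = [0.2500, 0.5000, 0.2500]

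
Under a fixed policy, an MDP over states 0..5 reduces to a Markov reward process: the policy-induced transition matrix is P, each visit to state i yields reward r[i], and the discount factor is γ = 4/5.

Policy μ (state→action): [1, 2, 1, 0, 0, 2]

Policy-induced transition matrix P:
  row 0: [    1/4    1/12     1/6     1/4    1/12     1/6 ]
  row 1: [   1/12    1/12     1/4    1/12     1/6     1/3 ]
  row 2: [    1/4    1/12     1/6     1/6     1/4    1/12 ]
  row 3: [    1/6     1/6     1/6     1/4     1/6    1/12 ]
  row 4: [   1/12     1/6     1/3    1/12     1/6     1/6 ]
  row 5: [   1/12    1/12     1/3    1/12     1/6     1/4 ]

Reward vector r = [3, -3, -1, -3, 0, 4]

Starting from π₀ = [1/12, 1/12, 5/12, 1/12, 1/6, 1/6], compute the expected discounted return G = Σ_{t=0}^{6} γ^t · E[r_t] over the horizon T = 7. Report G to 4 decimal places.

t=0: π = [0.0833, 0.0833, 0.4167, 0.0833, 0.1667, 0.1667], E[r] = 0.0000, γ^t·E[r] = 0.000000, running G = 0.000000
t=1: π = [0.1736, 0.1042, 0.2292, 0.1458, 0.1944, 0.1528], E[r] = 0.1528, γ^t·E[r] = 0.122222, running G = 0.122222
t=2: π = [0.1626, 0.1117, 0.2332, 0.1557, 0.1713, 0.1655], E[r] = 0.1146, γ^t·E[r] = 0.073333, running G = 0.195556
t=3: π = [0.1623, 0.1106, 0.2321, 0.1558, 0.1726, 0.1667], E[r] = 0.1222, γ^t·E[r] = 0.062568, running G = 0.258123
t=4: π = [0.1620, 0.1107, 0.2324, 0.1557, 0.1725, 0.1667], E[r] = 0.1212, γ^t·E[r] = 0.049643, running G = 0.307766
t=5: π = [0.1621, 0.1107, 0.2324, 0.1557, 0.1725, 0.1667], E[r] = 0.1214, γ^t·E[r] = 0.039770, running G = 0.347537
t=6: π = [0.1620, 0.1107, 0.2324, 0.1557, 0.1725, 0.1667], E[r] = 0.1214, γ^t·E[r] = 0.031816, running G = 0.379353

G = 0.3794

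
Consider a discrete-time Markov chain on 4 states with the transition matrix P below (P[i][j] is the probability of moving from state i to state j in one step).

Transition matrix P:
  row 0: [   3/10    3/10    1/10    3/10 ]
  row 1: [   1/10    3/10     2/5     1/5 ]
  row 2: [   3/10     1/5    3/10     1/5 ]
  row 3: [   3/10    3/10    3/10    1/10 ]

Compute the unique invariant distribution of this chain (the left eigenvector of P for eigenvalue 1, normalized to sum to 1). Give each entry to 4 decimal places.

Balance equations π_j = Σ_i π_i·P[i][j]:
  π_0 = 3/10·π_0 + 1/10·π_1 + 3/10·π_2 + 3/10·π_3
  π_1 = 3/10·π_0 + 3/10·π_1 + 1/5·π_2 + 3/10·π_3
  π_2 = 1/10·π_0 + 2/5·π_1 + 3/10·π_2 + 3/10·π_3
  normalize: π_0 + π_1 + π_2 + π_3 = 1
Solving the linear system gives exactly π = [83/338, 46/169, 47/169, 69/338].

π = [0.2456, 0.2722, 0.2781, 0.2041]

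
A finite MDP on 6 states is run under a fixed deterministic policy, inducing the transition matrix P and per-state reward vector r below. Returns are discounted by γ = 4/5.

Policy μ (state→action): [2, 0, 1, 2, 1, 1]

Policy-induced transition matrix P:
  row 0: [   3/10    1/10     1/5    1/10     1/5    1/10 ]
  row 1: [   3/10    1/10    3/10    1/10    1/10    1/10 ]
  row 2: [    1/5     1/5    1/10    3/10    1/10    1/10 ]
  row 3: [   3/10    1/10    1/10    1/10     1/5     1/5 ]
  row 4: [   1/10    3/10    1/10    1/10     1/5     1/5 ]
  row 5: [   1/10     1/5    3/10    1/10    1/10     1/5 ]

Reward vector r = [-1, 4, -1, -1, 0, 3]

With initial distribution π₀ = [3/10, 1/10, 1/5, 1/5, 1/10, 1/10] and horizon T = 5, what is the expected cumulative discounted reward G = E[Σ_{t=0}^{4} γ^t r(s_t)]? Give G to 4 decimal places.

G = 1.2220

t=0: π = [0.3000, 0.1000, 0.2000, 0.2000, 0.1000, 0.1000], E[r] = 0.0000, γ^t·E[r] = 0.000000, running G = 0.000000
t=1: π = [0.2400, 0.1500, 0.1700, 0.1400, 0.1600, 0.1400], E[r] = 0.4700, γ^t·E[r] = 0.376000, running G = 0.376000
t=2: π = [0.2230, 0.1630, 0.1820, 0.1340, 0.1540, 0.1440], E[r] = 0.5450, γ^t·E[r] = 0.348800, running G = 0.724800
t=3: π = [0.2222, 0.1634, 0.1837, 0.1364, 0.1511, 0.1432], E[r] = 0.5409, γ^t·E[r] = 0.276941, running G = 1.001741
t=4: π = [0.2228, 0.1629, 0.1835, 0.1367, 0.1510, 0.1431], E[r] = 0.5378, γ^t·E[r] = 0.220283, running G = 1.222024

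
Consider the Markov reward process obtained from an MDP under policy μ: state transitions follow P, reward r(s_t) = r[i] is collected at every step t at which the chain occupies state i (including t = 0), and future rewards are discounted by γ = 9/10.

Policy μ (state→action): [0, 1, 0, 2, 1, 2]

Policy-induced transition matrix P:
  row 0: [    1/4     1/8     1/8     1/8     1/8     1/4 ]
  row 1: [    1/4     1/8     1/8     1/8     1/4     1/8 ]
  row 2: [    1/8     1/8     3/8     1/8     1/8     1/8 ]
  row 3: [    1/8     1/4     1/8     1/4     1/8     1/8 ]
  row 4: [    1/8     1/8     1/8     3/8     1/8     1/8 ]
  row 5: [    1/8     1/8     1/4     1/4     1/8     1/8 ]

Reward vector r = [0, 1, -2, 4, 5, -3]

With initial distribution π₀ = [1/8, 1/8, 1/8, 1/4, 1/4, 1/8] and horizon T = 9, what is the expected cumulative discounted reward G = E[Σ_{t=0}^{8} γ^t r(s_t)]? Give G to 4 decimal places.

t=0: π = [0.1250, 0.1250, 0.1250, 0.2500, 0.2500, 0.1250], E[r] = 1.7500, γ^t·E[r] = 1.750000, running G = 1.750000
t=1: π = [0.1563, 0.1563, 0.1719, 0.2344, 0.1406, 0.1406], E[r] = 1.0313, γ^t·E[r] = 0.928125, running G = 2.678125
t=2: π = [0.1641, 0.1543, 0.1855, 0.2070, 0.1445, 0.1445], E[r] = 0.9004, γ^t·E[r] = 0.729316, running G = 3.407441
t=3: π = [0.1648, 0.1509, 0.1895, 0.2051, 0.1443, 0.1455], E[r] = 0.8772, γ^t·E[r] = 0.639477, running G = 4.046918
t=4: π = [0.1645, 0.1506, 0.1906, 0.2049, 0.1439, 0.1456], E[r] = 0.8716, γ^t·E[r] = 0.571865, running G = 4.618783
t=5: π = [0.1644, 0.1506, 0.1908, 0.2048, 0.1438, 0.1456], E[r] = 0.8705, γ^t·E[r] = 0.514032, running G = 5.132815
t=6: π = [0.1644, 0.1506, 0.1909, 0.2047, 0.1438, 0.1455], E[r] = 0.8703, γ^t·E[r] = 0.462499, running G = 5.595314
t=7: π = [0.1644, 0.1506, 0.1909, 0.2047, 0.1438, 0.1455], E[r] = 0.8702, γ^t·E[r] = 0.416220, running G = 6.011534
t=8: π = [0.1644, 0.1506, 0.1909, 0.2047, 0.1438, 0.1455], E[r] = 0.8702, γ^t·E[r] = 0.374592, running G = 6.386125

G = 6.3861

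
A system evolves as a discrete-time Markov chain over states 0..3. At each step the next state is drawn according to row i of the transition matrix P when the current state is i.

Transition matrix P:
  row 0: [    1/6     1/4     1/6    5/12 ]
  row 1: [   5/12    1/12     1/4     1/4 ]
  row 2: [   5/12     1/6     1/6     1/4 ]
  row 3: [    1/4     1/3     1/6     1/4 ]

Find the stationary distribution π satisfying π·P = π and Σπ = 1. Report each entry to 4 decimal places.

Balance equations π_j = Σ_i π_i·P[i][j]:
  π_0 = 1/6·π_0 + 5/12·π_1 + 5/12·π_2 + 1/4·π_3
  π_1 = 1/4·π_0 + 1/12·π_1 + 1/6·π_2 + 1/3·π_3
  π_2 = 1/6·π_0 + 1/4·π_1 + 1/6·π_2 + 1/6·π_3
  normalize: π_0 + π_1 + π_2 + π_3 = 1
Solving the linear system gives exactly π = [27/92, 133/598, 443/2392, 55/184].

π = [0.2935, 0.2224, 0.1852, 0.2989]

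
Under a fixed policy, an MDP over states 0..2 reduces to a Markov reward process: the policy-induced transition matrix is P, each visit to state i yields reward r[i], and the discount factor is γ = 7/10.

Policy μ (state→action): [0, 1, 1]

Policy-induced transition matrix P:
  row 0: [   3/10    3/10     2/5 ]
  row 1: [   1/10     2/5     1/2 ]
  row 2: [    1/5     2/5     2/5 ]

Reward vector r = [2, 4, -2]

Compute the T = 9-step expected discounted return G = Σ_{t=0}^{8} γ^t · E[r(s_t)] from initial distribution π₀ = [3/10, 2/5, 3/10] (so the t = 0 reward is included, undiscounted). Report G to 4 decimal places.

t=0: π = [0.3000, 0.4000, 0.3000], E[r] = 1.6000, γ^t·E[r] = 1.600000, running G = 1.600000
t=1: π = [0.1900, 0.3700, 0.4400], E[r] = 0.9800, γ^t·E[r] = 0.686000, running G = 2.286000
t=2: π = [0.1820, 0.3810, 0.4370], E[r] = 1.0140, γ^t·E[r] = 0.496860, running G = 2.782860
t=3: π = [0.1801, 0.3818, 0.4381], E[r] = 1.0112, γ^t·E[r] = 0.346842, running G = 3.129702
t=4: π = [0.1798, 0.3820, 0.4382], E[r] = 1.0113, γ^t·E[r] = 0.242804, running G = 3.372505
t=5: π = [0.1798, 0.3820, 0.4382], E[r] = 1.0112, γ^t·E[r] = 0.169959, running G = 3.542464
t=6: π = [0.1798, 0.3820, 0.4382], E[r] = 1.0112, γ^t·E[r] = 0.118971, running G = 3.661435
t=7: π = [0.1798, 0.3820, 0.4382], E[r] = 1.0112, γ^t·E[r] = 0.083280, running G = 3.744714
t=8: π = [0.1798, 0.3820, 0.4382], E[r] = 1.0112, γ^t·E[r] = 0.058296, running G = 3.803010

G = 3.8030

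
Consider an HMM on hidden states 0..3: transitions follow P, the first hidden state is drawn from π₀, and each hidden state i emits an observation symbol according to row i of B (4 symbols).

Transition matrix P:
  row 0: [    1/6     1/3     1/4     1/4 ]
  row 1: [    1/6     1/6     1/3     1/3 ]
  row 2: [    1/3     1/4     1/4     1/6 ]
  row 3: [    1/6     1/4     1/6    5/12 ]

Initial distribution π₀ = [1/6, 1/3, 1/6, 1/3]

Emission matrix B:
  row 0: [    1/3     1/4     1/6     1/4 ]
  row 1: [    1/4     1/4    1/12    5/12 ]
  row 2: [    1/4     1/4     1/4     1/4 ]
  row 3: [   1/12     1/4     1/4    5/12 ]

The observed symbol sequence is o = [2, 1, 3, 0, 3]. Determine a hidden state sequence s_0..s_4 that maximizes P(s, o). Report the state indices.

t=0: δ = [2.778e-02, 2.778e-02, 4.167e-02, 8.333e-02]  (obs o_0=2)
t=1: δ = [3.472e-03, 5.208e-03, 3.472e-03, 8.681e-03]  ψ = [2, 3, 3, 3]  (obs o_1=1)
t=2: δ = [3.617e-04, 9.042e-04, 4.340e-04, 1.507e-03]  ψ = [3, 3, 1, 3]  (obs o_2=3)
t=3: δ = [8.372e-05, 9.419e-05, 7.535e-05, 5.233e-05]  ψ = [3, 3, 1, 3]  (obs o_3=0)
t=4: δ = [6.279e-06, 1.163e-05, 7.849e-06, 1.308e-05]  ψ = [2, 0, 1, 1]  (obs o_4=3)
backtrack: best end state = 3; path = [3, 3, 3, 1, 3]

path = [3, 3, 3, 1, 3]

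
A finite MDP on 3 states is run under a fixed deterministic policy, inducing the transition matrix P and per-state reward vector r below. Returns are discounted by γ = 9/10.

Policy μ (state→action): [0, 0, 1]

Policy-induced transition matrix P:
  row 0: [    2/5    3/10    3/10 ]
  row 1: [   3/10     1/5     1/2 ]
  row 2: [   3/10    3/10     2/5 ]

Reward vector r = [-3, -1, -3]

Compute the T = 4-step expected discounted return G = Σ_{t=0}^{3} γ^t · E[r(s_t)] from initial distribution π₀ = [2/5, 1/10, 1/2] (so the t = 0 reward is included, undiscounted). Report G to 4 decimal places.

G = -8.7581

t=0: π = [0.4000, 0.1000, 0.5000], E[r] = -2.8000, γ^t·E[r] = -2.800000, running G = -2.800000
t=1: π = [0.3400, 0.2900, 0.3700], E[r] = -2.4200, γ^t·E[r] = -2.178000, running G = -4.978000
t=2: π = [0.3340, 0.2710, 0.3950], E[r] = -2.4580, γ^t·E[r] = -1.990980, running G = -6.968980
t=3: π = [0.3334, 0.2729, 0.3937], E[r] = -2.4542, γ^t·E[r] = -1.789112, running G = -8.758092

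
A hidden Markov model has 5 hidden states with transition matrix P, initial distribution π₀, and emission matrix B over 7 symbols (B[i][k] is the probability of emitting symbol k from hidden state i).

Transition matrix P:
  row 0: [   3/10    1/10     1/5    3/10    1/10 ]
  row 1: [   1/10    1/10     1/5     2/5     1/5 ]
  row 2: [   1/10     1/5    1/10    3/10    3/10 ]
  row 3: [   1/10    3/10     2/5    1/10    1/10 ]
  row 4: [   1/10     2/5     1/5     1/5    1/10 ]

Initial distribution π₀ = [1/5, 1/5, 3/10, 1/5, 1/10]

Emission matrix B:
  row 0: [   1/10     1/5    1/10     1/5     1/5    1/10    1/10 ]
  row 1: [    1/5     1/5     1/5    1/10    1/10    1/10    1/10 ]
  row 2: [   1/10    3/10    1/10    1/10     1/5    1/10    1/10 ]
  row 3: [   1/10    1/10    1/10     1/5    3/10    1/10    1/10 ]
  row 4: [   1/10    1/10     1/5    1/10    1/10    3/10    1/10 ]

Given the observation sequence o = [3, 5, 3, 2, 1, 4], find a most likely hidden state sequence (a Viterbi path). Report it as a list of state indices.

path = [2, 4, 1, 3, 2, 3]

t=0: δ = [4.000e-02, 2.000e-02, 3.000e-02, 4.000e-02, 1.000e-02]  (obs o_0=3)
t=1: δ = [1.200e-03, 1.200e-03, 1.600e-03, 1.200e-03, 2.700e-03]  ψ = [0, 3, 3, 0, 2]  (obs o_1=5)
t=2: δ = [7.200e-05, 1.080e-04, 5.400e-05, 1.080e-04, 4.800e-05]  ψ = [0, 4, 4, 4, 2]  (obs o_2=3)
t=3: δ = [2.160e-06, 6.480e-06, 4.320e-06, 4.320e-06, 4.320e-06]  ψ = [0, 3, 3, 1, 1]  (obs o_3=2)
t=4: δ = [1.296e-07, 3.456e-07, 5.184e-07, 2.592e-07, 1.296e-07]  ψ = [0, 4, 3, 1, 1]  (obs o_4=1)
t=5: δ = [1.037e-08, 1.037e-08, 2.074e-08, 4.666e-08, 1.555e-08]  ψ = [2, 2, 3, 2, 2]  (obs o_5=4)
backtrack: best end state = 3; path = [2, 4, 1, 3, 2, 3]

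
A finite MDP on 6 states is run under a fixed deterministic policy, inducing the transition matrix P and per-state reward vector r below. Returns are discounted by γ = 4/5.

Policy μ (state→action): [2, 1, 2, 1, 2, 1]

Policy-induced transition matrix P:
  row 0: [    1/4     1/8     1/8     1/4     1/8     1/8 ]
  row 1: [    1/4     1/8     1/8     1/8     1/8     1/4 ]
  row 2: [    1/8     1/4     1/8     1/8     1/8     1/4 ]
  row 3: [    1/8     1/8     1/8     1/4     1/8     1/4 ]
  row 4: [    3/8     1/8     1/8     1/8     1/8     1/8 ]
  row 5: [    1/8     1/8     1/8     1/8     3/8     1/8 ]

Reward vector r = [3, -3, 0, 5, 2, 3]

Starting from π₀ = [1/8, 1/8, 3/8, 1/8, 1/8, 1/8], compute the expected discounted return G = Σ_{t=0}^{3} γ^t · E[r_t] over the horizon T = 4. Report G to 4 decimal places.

t=0: π = [0.1250, 0.1250, 0.3750, 0.1250, 0.1250, 0.1250], E[r] = 1.2500, γ^t·E[r] = 1.250000, running G = 1.250000
t=1: π = [0.1875, 0.1719, 0.1250, 0.1563, 0.1563, 0.2031], E[r] = 1.7500, γ^t·E[r] = 1.400000, running G = 2.650000
t=2: π = [0.2090, 0.1406, 0.1250, 0.1680, 0.1758, 0.1816], E[r] = 1.9414, γ^t·E[r] = 1.242500, running G = 3.892500
t=3: π = [0.2126, 0.1406, 0.1250, 0.1721, 0.1704, 0.1792], E[r] = 1.9551, γ^t·E[r] = 1.001000, running G = 4.893500

G = 4.8935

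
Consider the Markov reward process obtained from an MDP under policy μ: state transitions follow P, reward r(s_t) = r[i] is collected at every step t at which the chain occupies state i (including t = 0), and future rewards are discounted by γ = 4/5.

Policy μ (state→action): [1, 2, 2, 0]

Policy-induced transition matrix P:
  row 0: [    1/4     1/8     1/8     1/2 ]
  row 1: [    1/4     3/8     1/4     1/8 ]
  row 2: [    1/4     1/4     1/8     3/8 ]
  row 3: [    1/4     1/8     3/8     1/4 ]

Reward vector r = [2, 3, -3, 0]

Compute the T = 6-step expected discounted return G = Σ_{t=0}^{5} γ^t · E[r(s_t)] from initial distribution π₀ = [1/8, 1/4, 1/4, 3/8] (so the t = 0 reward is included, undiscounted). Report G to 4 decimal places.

G = 1.4052

t=0: π = [0.1250, 0.2500, 0.2500, 0.3750], E[r] = 0.2500, γ^t·E[r] = 0.250000, running G = 0.250000
t=1: π = [0.2500, 0.2188, 0.2500, 0.2813], E[r] = 0.4063, γ^t·E[r] = 0.325000, running G = 0.575000
t=2: π = [0.2500, 0.2109, 0.2227, 0.3164], E[r] = 0.4648, γ^t·E[r] = 0.297500, running G = 0.872500
t=3: π = [0.2500, 0.2056, 0.2305, 0.3140], E[r] = 0.4253, γ^t·E[r] = 0.217750, running G = 1.090250
t=4: π = [0.2500, 0.2052, 0.2292, 0.3156], E[r] = 0.4280, γ^t·E[r] = 0.175325, running G = 1.265575
t=5: π = [0.2500, 0.2049, 0.2296, 0.3155], E[r] = 0.4262, γ^t·E[r] = 0.139653, running G = 1.405228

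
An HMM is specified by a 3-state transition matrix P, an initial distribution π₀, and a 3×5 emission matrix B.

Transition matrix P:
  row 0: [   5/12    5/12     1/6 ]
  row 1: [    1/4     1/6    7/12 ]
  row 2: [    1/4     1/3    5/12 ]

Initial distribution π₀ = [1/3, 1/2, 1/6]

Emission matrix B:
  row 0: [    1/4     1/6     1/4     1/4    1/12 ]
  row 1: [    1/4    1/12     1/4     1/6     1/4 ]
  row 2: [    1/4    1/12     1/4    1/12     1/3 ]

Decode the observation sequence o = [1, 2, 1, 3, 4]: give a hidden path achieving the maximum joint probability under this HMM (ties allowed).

t=0: δ = [5.556e-02, 4.167e-02, 1.389e-02]  (obs o_0=1)
t=1: δ = [5.787e-03, 5.787e-03, 6.076e-03]  ψ = [0, 0, 1]  (obs o_1=2)
t=2: δ = [4.019e-04, 2.009e-04, 2.813e-04]  ψ = [0, 0, 1]  (obs o_2=1)
t=3: δ = [4.186e-05, 2.791e-05, 9.768e-06]  ψ = [0, 0, 1]  (obs o_3=3)
t=4: δ = [1.454e-06, 4.361e-06, 5.427e-06]  ψ = [0, 0, 1]  (obs o_4=4)
backtrack: best end state = 2; path = [0, 0, 0, 1, 2]

path = [0, 0, 0, 1, 2]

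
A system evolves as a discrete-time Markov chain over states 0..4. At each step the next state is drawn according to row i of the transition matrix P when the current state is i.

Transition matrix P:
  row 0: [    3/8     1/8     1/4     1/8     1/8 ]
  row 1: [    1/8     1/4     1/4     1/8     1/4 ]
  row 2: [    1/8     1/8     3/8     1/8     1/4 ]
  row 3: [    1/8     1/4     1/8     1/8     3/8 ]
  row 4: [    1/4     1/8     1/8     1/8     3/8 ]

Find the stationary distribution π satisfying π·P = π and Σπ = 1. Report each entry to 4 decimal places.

π = [0.2122, 0.1607, 0.2288, 0.1250, 0.2733]

Balance equations π_j = Σ_i π_i·P[i][j]:
  π_0 = 3/8·π_0 + 1/8·π_1 + 1/8·π_2 + 1/8·π_3 + 1/4·π_4
  π_1 = 1/8·π_0 + 1/4·π_1 + 1/8·π_2 + 1/4·π_3 + 1/8·π_4
  π_2 = 1/4·π_0 + 1/4·π_1 + 3/8·π_2 + 1/8·π_3 + 1/8·π_4
  π_3 = 1/8·π_0 + 1/8·π_1 + 1/8·π_2 + 1/8·π_3 + 1/8·π_4
  normalize: π_0 + π_1 + π_2 + π_3 + π_4 = 1
Solving the linear system gives exactly π = [73/344, 9/56, 551/2408, 1/8, 47/172].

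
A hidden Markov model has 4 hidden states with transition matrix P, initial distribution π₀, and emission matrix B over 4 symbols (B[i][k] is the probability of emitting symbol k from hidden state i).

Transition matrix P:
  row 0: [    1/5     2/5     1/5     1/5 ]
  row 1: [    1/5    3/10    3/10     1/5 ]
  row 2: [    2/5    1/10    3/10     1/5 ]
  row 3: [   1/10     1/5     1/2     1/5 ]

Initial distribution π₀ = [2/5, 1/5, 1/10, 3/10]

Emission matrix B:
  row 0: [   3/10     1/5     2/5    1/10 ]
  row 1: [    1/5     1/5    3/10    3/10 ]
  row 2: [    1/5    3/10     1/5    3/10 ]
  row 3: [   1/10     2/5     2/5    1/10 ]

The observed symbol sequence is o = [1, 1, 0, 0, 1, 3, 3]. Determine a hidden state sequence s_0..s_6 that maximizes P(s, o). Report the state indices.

path = [3, 2, 0, 1, 3, 2, 2]

t=0: δ = [8.000e-02, 4.000e-02, 3.000e-02, 1.200e-01]  (obs o_0=1)
t=1: δ = [3.200e-03, 6.400e-03, 1.800e-02, 9.600e-03]  ψ = [0, 0, 3, 3]  (obs o_1=1)
t=2: δ = [2.160e-03, 3.840e-04, 1.080e-03, 3.600e-04]  ψ = [2, 1, 2, 2]  (obs o_2=0)
t=3: δ = [1.296e-04, 1.728e-04, 8.640e-05, 4.320e-05]  ψ = [0, 0, 0, 0]  (obs o_3=0)
t=4: δ = [6.912e-06, 1.037e-05, 1.555e-05, 1.382e-05]  ψ = [1, 0, 1, 1]  (obs o_4=1)
t=5: δ = [6.221e-07, 9.331e-07, 2.074e-06, 3.110e-07]  ψ = [2, 1, 3, 2]  (obs o_5=3)
t=6: δ = [8.294e-08, 8.398e-08, 1.866e-07, 4.147e-08]  ψ = [2, 1, 2, 2]  (obs o_6=3)
backtrack: best end state = 2; path = [3, 2, 0, 1, 3, 2, 2]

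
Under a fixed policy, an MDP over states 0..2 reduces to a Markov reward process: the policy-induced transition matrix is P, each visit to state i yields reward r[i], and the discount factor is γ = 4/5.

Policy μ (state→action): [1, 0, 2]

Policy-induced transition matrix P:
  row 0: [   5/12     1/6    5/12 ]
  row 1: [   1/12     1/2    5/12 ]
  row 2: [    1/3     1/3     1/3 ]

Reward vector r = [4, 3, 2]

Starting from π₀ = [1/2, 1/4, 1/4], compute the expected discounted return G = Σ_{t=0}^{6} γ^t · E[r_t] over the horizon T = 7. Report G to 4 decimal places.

G = 11.8048

t=0: π = [0.5000, 0.2500, 0.2500], E[r] = 3.2500, γ^t·E[r] = 3.250000, running G = 3.250000
t=1: π = [0.3125, 0.2917, 0.3958], E[r] = 2.9167, γ^t·E[r] = 2.333333, running G = 5.583333
t=2: π = [0.2865, 0.3299, 0.3837], E[r] = 2.9028, γ^t·E[r] = 1.857778, running G = 7.441111
t=3: π = [0.2747, 0.3406, 0.3847], E[r] = 2.8900, γ^t·E[r] = 1.479704, running G = 8.920815
t=4: π = [0.2711, 0.3443, 0.3846], E[r] = 2.8865, γ^t·E[r] = 1.182301, running G = 10.103116
t=5: π = [0.2698, 0.3455, 0.3846], E[r] = 2.8852, γ^t·E[r] = 0.945433, running G = 11.048549
t=6: π = [0.2694, 0.3459, 0.3846], E[r] = 2.8848, γ^t·E[r] = 0.756239, running G = 11.804787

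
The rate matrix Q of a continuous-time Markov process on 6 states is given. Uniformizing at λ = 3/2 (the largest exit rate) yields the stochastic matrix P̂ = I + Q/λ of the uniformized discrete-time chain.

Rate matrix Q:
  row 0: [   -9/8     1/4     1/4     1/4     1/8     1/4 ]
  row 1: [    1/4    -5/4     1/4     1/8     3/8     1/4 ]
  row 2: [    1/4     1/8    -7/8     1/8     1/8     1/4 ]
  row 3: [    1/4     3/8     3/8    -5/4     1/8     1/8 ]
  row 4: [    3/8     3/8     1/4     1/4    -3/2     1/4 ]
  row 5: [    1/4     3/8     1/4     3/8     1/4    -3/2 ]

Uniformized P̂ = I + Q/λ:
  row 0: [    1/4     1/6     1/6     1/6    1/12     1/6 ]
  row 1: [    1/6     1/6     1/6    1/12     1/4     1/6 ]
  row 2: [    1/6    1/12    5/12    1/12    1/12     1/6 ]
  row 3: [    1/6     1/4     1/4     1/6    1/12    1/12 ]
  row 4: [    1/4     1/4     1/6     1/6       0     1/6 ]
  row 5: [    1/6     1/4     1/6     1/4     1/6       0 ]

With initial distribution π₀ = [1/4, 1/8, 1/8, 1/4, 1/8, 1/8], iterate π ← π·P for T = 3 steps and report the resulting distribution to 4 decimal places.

π = [0.1925, 0.1799, 0.2371, 0.1432, 0.1147, 0.1327]

t=0: π = [0.2500, 0.1250, 0.1250, 0.2500, 0.1250, 0.1250]
t=1: π = [0.1979, 0.1979, 0.2188, 0.1563, 0.1042, 0.1250]
t=2: π = [0.1918, 0.1806, 0.2344, 0.1424, 0.1181, 0.1328]
t=3: π = [0.1925, 0.1799, 0.2371, 0.1432, 0.1147, 0.1327]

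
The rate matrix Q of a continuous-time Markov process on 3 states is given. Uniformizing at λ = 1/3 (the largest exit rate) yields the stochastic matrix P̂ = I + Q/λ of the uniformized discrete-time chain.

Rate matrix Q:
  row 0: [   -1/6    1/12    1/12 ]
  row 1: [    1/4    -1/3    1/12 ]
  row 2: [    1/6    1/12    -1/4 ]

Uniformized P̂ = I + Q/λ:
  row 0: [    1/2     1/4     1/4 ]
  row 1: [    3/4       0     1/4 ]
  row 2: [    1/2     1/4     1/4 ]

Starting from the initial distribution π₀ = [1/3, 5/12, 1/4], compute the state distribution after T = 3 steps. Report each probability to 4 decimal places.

t=0: π = [0.3333, 0.4167, 0.2500]
t=1: π = [0.6042, 0.1458, 0.2500]
t=2: π = [0.5365, 0.2135, 0.2500]
t=3: π = [0.5534, 0.1966, 0.2500]

π = [0.5534, 0.1966, 0.2500]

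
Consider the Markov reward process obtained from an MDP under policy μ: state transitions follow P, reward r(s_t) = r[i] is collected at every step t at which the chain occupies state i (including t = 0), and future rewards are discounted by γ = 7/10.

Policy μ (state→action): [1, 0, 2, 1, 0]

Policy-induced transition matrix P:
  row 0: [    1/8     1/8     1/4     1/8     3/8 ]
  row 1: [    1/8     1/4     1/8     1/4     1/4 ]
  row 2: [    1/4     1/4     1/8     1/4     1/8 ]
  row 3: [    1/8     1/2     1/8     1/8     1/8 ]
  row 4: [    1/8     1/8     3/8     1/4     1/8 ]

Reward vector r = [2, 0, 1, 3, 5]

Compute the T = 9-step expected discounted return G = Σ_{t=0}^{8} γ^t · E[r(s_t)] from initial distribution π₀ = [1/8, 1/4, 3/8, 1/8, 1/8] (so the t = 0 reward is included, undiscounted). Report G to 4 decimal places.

t=0: π = [0.1250, 0.2500, 0.3750, 0.1250, 0.1250], E[r] = 1.6250, γ^t·E[r] = 1.625000, running G = 1.625000
t=1: π = [0.1719, 0.2500, 0.1719, 0.2188, 0.1875], E[r] = 2.1094, γ^t·E[r] = 1.476563, running G = 3.101563
t=2: π = [0.1465, 0.2598, 0.1934, 0.2012, 0.1992], E[r] = 2.0859, γ^t·E[r] = 1.022109, running G = 4.123672
t=3: π = [0.1492, 0.2571, 0.1931, 0.2065, 0.1941], E[r] = 2.0815, γ^t·E[r] = 0.713969, running G = 4.837641
t=4: π = [0.1491, 0.2587, 0.1922, 0.2055, 0.1944], E[r] = 2.0792, γ^t·E[r] = 0.499214, running G = 5.336855
t=5: π = [0.1490, 0.2584, 0.1922, 0.2057, 0.1946], E[r] = 2.0804, γ^t·E[r] = 0.349656, running G = 5.686511
t=6: π = [0.1490, 0.2585, 0.1923, 0.2057, 0.1946], E[r] = 2.0801, γ^t·E[r] = 0.244726, running G = 5.931237
t=7: π = [0.1490, 0.2585, 0.1923, 0.2057, 0.1946], E[r] = 2.0802, γ^t·E[r] = 0.171310, running G = 6.102547
t=8: π = [0.1490, 0.2585, 0.1923, 0.2057, 0.1946], E[r] = 2.0802, γ^t·E[r] = 0.119917, running G = 6.222464

G = 6.2225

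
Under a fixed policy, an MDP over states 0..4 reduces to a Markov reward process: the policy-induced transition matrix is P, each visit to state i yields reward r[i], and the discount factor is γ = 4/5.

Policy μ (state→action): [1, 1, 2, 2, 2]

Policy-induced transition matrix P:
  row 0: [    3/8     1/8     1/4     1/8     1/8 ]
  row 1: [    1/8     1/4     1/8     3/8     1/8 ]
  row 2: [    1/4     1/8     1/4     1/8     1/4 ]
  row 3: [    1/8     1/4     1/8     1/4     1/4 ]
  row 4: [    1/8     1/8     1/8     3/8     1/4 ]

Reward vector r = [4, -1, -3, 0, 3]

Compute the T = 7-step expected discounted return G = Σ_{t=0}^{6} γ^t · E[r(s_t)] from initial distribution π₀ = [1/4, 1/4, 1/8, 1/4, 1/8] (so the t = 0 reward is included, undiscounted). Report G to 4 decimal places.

G = 2.7910

t=0: π = [0.2500, 0.2500, 0.1250, 0.2500, 0.1250], E[r] = 0.7500, γ^t·E[r] = 0.750000, running G = 0.750000
t=1: π = [0.2031, 0.1875, 0.1719, 0.2500, 0.1875], E[r] = 0.6719, γ^t·E[r] = 0.537500, running G = 1.287500
t=2: π = [0.1973, 0.1797, 0.1719, 0.2500, 0.2012], E[r] = 0.6973, γ^t·E[r] = 0.446250, running G = 1.733750
t=3: π = [0.1958, 0.1787, 0.1711, 0.2515, 0.2029], E[r] = 0.6997, γ^t·E[r] = 0.358250, running G = 2.092000
t=4: π = [0.1953, 0.1788, 0.1709, 0.2518, 0.2032], E[r] = 0.6996, γ^t·E[r] = 0.286538, running G = 2.378538
t=5: π = [0.1952, 0.1788, 0.1708, 0.2520, 0.2032], E[r] = 0.6993, γ^t·E[r] = 0.229156, running G = 2.607694
t=6: π = [0.1951, 0.1788, 0.1707, 0.2520, 0.2032], E[r] = 0.6992, γ^t·E[r] = 0.183301, running G = 2.790995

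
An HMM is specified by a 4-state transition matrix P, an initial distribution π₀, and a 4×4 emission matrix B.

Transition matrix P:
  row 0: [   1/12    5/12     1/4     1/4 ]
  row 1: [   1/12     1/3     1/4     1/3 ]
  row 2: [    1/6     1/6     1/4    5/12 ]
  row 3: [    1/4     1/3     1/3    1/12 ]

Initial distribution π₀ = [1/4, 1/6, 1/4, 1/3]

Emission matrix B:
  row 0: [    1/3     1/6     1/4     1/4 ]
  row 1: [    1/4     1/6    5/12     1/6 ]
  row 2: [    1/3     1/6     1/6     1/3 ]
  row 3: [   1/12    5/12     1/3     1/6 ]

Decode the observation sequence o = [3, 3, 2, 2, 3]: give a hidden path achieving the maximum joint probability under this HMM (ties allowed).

path = [2, 2, 3, 1, 2]

t=0: δ = [6.250e-02, 2.778e-02, 8.333e-02, 5.556e-02]  (obs o_0=3)
t=1: δ = [3.472e-03, 4.340e-03, 6.944e-03, 5.787e-03]  ψ = [2, 0, 2, 2]  (obs o_1=3)
t=2: δ = [3.617e-04, 8.038e-04, 3.215e-04, 9.645e-04]  ψ = [3, 3, 3, 2]  (obs o_2=2)
t=3: δ = [6.028e-05, 1.340e-04, 5.358e-05, 8.931e-05]  ψ = [3, 3, 3, 1]  (obs o_3=2)
t=4: δ = [5.582e-06, 7.442e-06, 1.116e-05, 7.442e-06]  ψ = [3, 1, 1, 1]  (obs o_4=3)
backtrack: best end state = 2; path = [2, 2, 3, 1, 2]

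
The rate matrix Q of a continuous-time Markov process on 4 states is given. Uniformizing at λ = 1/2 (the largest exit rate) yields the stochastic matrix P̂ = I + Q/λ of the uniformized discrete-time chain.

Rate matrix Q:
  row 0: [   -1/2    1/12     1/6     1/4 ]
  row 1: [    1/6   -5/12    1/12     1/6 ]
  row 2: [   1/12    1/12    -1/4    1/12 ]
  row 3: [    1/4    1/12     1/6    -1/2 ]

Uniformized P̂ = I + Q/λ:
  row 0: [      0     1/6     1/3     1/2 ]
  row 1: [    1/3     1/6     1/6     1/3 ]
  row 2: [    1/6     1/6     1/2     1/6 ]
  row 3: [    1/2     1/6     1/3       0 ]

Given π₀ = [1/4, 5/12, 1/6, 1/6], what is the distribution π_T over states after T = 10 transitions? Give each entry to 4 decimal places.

t=0: π = [0.2500, 0.4167, 0.1667, 0.1667]
t=1: π = [0.2500, 0.1667, 0.2917, 0.2917]
t=2: π = [0.2500, 0.1667, 0.3542, 0.2292]
t=3: π = [0.2292, 0.1667, 0.3646, 0.2396]
t=4: π = [0.2361, 0.1667, 0.3663, 0.2309]
t=5: π = [0.2321, 0.1667, 0.3666, 0.2347]
t=6: π = [0.2340, 0.1667, 0.3667, 0.2327]
t=7: π = [0.2330, 0.1667, 0.3667, 0.2337]
t=8: π = [0.2335, 0.1667, 0.3667, 0.2332]
t=9: π = [0.2333, 0.1667, 0.3667, 0.2334]
t=10: π = [0.2334, 0.1667, 0.3667, 0.2333]

π = [0.2334, 0.1667, 0.3667, 0.2333]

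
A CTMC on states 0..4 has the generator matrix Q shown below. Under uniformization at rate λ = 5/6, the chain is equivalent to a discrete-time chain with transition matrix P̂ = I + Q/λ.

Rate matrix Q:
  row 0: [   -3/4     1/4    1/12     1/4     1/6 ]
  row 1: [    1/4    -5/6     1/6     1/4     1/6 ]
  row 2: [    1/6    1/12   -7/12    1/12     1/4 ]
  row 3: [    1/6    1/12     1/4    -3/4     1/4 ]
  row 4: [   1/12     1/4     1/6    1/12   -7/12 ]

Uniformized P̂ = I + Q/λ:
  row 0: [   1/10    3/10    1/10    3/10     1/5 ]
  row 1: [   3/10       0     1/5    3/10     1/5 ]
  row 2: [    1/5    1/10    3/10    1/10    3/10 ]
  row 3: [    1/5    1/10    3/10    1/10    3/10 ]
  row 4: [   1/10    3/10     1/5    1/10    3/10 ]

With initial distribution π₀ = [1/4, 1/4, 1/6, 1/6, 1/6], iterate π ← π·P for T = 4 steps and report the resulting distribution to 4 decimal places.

t=0: π = [0.2500, 0.2500, 0.1667, 0.1667, 0.1667]
t=1: π = [0.1833, 0.1583, 0.2083, 0.2000, 0.2500]
t=2: π = [0.1725, 0.1708, 0.2225, 0.1683, 0.2658]
t=3: π = [0.1733, 0.1706, 0.2218, 0.1687, 0.2657]
t=4: π = [0.1732, 0.1707, 0.2217, 0.1688, 0.2656]

π = [0.1732, 0.1707, 0.2217, 0.1688, 0.2656]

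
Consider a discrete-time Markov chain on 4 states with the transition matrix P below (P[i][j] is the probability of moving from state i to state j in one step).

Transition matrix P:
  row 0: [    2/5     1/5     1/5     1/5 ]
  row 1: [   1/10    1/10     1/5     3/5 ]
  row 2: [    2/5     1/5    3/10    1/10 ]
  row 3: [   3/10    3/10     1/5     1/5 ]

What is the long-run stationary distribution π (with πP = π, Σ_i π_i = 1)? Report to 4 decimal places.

π = [0.3124, 0.2055, 0.2222, 0.2600]

Balance equations π_j = Σ_i π_i·P[i][j]:
  π_0 = 2/5·π_0 + 1/10·π_1 + 2/5·π_2 + 3/10·π_3
  π_1 = 1/5·π_0 + 1/10·π_1 + 1/5·π_2 + 3/10·π_3
  π_2 = 1/5·π_0 + 1/5·π_1 + 3/10·π_2 + 1/5·π_3
  normalize: π_0 + π_1 + π_2 + π_3 = 1
Solving the linear system gives exactly π = [149/477, 98/477, 2/9, 124/477].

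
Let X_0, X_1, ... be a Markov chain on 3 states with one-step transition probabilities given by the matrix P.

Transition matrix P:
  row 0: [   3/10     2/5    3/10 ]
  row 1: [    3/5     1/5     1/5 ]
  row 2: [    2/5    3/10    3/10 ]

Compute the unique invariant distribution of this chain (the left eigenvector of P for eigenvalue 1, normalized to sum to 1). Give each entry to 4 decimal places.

Balance equations π_j = Σ_i π_i·P[i][j]:
  π_0 = 3/10·π_0 + 3/5·π_1 + 2/5·π_2
  π_1 = 2/5·π_0 + 1/5·π_1 + 3/10·π_2
  normalize: π_0 + π_1 + π_2 = 1
Solving the linear system gives exactly π = [50/119, 37/119, 32/119].

π = [0.4202, 0.3109, 0.2689]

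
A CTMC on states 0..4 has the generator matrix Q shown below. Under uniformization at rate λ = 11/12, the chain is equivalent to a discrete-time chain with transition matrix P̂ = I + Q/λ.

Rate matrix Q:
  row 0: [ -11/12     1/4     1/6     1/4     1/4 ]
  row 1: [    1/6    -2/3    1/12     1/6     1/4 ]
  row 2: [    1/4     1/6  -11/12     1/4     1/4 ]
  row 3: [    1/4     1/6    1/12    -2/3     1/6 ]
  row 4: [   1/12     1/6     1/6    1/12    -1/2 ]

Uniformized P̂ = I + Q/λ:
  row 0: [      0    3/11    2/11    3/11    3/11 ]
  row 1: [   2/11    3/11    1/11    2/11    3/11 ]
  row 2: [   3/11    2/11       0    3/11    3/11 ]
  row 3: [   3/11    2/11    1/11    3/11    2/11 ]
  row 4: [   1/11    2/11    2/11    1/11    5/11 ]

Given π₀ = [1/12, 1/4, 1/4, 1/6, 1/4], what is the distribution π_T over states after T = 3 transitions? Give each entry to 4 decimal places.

π = [0.1561, 0.2151, 0.1211, 0.1967, 0.3109]

t=0: π = [0.0833, 0.2500, 0.2500, 0.1667, 0.2500]
t=1: π = [0.1818, 0.2121, 0.0985, 0.2045, 0.3030]
t=2: π = [0.1488, 0.2176, 0.1260, 0.1983, 0.3092]
t=3: π = [0.1561, 0.2151, 0.1211, 0.1967, 0.3109]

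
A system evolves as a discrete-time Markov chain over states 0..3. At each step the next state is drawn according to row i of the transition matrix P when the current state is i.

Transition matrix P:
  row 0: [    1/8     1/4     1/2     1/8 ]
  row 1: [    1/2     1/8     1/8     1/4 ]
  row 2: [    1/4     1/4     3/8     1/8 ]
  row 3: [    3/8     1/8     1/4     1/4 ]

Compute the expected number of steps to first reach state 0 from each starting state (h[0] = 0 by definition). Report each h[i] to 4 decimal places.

h = [0.0000, 2.3758, 3.1030, 2.7636]

First-step conditioning: h[0] = 0; for i ≠ 0, h[i] = 1 + Σ_k P[i][k]·h[k].
  h[1] = 1 + 1/8·h[1] + 1/8·h[2] + 1/4·h[3]
  h[2] = 1 + 1/4·h[1] + 3/8·h[2] + 1/8·h[3]
  h[3] = 1 + 1/8·h[1] + 1/4·h[2] + 1/4·h[3]
Solving the 3×3 linear system over states ≠ 0 gives exactly h = [0, 392/165, 512/165, 152/55] (h[0] = 0 is the target).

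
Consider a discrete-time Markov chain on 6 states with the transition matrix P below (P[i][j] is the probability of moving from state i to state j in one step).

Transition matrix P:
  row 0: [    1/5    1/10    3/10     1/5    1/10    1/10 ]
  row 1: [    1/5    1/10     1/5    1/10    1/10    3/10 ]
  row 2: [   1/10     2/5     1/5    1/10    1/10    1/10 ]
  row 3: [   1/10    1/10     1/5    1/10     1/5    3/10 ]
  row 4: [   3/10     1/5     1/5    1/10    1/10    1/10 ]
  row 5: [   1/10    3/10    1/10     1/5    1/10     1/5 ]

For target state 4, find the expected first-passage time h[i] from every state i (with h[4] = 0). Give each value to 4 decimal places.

First-step conditioning: h[4] = 0; for i ≠ 4, h[i] = 1 + Σ_k P[i][k]·h[k].
  h[0] = 1 + 1/5·h[0] + 1/10·h[1] + 3/10·h[2] + 1/5·h[3] + 1/10·h[5]
  h[1] = 1 + 1/5·h[0] + 1/10·h[1] + 1/5·h[2] + 1/10·h[3] + 3/10·h[5]
  h[2] = 1 + 1/10·h[0] + 2/5·h[1] + 1/5·h[2] + 1/10·h[3] + 1/10·h[5]
  h[3] = 1 + 1/10·h[0] + 1/10·h[1] + 1/5·h[2] + 1/10·h[3] + 3/10·h[5]
  h[5] = 1 + 1/10·h[0] + 3/10·h[1] + 1/10·h[2] + 1/5·h[3] + 1/5·h[5]
Solving the 5×5 linear system over states ≠ 4 gives exactly h = [35700/4087, 107960/12261, 108230/12261, 97250/12261, 0, 35680/4087] (h[4] = 0 is the target).

h = [8.7350, 8.8052, 8.8272, 7.9317, 0.0000, 8.7301]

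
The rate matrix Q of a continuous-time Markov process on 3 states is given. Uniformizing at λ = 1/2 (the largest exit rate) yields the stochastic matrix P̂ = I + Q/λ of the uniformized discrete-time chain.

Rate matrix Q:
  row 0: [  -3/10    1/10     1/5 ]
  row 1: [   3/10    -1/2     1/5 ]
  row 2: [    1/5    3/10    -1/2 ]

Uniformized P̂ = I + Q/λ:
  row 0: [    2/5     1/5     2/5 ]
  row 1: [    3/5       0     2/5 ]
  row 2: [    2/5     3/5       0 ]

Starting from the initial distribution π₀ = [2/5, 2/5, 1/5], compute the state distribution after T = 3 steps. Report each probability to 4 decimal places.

π = [0.4576, 0.2512, 0.2912]

t=0: π = [0.4000, 0.4000, 0.2000]
t=1: π = [0.4800, 0.2000, 0.3200]
t=2: π = [0.4400, 0.2880, 0.2720]
t=3: π = [0.4576, 0.2512, 0.2912]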